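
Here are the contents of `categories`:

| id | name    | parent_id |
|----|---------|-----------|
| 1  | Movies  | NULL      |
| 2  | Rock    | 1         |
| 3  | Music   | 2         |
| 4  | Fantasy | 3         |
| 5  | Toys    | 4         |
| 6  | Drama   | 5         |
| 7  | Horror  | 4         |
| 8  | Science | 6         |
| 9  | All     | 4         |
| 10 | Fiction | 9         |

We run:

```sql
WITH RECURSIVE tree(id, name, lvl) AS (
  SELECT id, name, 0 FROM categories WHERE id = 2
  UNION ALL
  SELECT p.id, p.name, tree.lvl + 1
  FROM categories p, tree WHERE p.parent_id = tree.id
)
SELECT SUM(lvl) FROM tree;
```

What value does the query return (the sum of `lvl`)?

25

Base: id=2 (Rock) at lvl 0.
Iteration 1: rows with parent_id in {2} -> Music (id 3, lvl 1).
Iteration 2: rows with parent_id in {3} -> Fantasy (id 4, lvl 2).
Iteration 3: rows with parent_id in {4} -> Toys (id 5, lvl 3), Horror (id 7, lvl 3), All (id 9, lvl 3).
Iteration 4: rows with parent_id in {5,7,9} -> Drama (id 6, lvl 4), Fiction (id 10, lvl 4).
Iteration 5: rows with parent_id in {6,10} -> Science (id 8, lvl 5).
Iteration 6: no rows with parent_id in {8}; recursion stops.
SUM(lvl) = 0 + 1 + 2 + 3 + 3 + 3 + 4 + 4 + 5 = 25.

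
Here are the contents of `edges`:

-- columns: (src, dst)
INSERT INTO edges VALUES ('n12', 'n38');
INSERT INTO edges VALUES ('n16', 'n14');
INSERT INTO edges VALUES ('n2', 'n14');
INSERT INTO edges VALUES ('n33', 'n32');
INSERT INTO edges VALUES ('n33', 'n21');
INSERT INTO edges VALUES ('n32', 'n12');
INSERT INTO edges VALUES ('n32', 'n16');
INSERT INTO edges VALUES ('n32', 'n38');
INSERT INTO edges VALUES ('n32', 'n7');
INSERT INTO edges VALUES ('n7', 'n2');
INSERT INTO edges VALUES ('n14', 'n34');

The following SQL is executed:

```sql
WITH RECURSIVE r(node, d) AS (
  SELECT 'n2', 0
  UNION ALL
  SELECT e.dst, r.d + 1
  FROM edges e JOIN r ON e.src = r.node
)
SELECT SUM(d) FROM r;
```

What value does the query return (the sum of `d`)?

3

Base: (n2, d=0).
Iteration 1: edges from {n2} -> (n14, d=1).
Iteration 2: edges from {n14} -> (n34, d=2).
Iteration 3: no outgoing edges from {n34}; recursion stops.
SUM(d) = 0 + 1 + 2 = 3.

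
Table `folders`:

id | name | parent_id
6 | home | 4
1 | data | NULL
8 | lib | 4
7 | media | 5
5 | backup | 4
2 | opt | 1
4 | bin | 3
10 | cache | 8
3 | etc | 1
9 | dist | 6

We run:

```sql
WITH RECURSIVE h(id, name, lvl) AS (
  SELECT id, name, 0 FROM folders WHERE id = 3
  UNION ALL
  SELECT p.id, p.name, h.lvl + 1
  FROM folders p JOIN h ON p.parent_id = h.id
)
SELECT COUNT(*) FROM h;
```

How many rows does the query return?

8

Base: id=3 (etc) at lvl 0.
Iteration 1: rows with parent_id in {3} -> bin (id 4, lvl 1).
Iteration 2: rows with parent_id in {4} -> backup (id 5, lvl 2), home (id 6, lvl 2), lib (id 8, lvl 2).
Iteration 3: rows with parent_id in {5,6,8} -> media (id 7, lvl 3), dist (id 9, lvl 3), cache (id 10, lvl 3).
Iteration 4: no rows with parent_id in {7,9,10}; recursion stops.
Total rows emitted: 8.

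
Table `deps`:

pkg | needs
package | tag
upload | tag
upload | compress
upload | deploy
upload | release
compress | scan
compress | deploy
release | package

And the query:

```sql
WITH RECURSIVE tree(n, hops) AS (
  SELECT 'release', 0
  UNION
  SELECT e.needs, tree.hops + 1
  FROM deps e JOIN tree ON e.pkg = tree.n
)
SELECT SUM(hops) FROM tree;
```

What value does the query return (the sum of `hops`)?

3

Base: (release, hops=0).
Iteration 1: edges from {release} -> (package, hops=1).
Iteration 2: edges from {package} -> (tag, hops=2).
Iteration 3: no outgoing edges from {tag}; recursion stops.
SUM(hops) = 0 + 1 + 2 = 3.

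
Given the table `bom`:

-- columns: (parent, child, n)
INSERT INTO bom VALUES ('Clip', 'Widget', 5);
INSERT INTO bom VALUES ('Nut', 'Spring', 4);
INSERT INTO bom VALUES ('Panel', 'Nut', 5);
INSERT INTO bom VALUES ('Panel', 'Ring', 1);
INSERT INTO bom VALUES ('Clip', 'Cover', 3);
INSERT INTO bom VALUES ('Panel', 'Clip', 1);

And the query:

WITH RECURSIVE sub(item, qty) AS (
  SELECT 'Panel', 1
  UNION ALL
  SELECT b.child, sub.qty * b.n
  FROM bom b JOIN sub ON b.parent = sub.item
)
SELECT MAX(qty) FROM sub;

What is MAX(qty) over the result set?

20

Base: (Panel, qty=1).
Iteration 1: components of {Panel} -> Clip = 1*1 = 1, Nut = 1*5 = 5, Ring = 1*1 = 1.
Iteration 2: components of {Clip,Nut,Ring} -> Cover = 1*3 = 3, Spring = 5*4 = 20, Widget = 1*5 = 5.
Iteration 3: no further components; recursion stops.
qty values: 1, 1, 5, 1, 3, 5, 20; the maximum is 20.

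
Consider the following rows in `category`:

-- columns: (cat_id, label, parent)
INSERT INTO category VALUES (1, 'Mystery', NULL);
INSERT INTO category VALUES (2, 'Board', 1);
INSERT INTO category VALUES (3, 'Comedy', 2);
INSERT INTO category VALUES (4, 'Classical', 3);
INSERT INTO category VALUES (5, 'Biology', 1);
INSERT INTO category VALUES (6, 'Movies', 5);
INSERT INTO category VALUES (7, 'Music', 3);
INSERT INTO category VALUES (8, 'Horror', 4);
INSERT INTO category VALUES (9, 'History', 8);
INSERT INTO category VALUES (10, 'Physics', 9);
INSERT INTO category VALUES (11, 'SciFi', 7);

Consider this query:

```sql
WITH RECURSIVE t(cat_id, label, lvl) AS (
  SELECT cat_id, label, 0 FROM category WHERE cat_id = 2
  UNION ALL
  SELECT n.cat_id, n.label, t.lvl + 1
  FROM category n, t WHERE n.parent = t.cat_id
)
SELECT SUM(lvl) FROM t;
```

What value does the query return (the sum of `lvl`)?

Base: cat_id=2 (Board) at lvl 0.
Iteration 1: rows with parent in {2} -> Comedy (id 3, lvl 1).
Iteration 2: rows with parent in {3} -> Classical (id 4, lvl 2), Music (id 7, lvl 2).
Iteration 3: rows with parent in {4,7} -> Horror (id 8, lvl 3), SciFi (id 11, lvl 3).
Iteration 4: rows with parent in {8,11} -> History (id 9, lvl 4).
Iteration 5: rows with parent in {9} -> Physics (id 10, lvl 5).
Iteration 6: no rows with parent in {10}; recursion stops.
SUM(lvl) = 0 + 1 + 2 + 2 + 3 + 3 + 4 + 5 = 20.

20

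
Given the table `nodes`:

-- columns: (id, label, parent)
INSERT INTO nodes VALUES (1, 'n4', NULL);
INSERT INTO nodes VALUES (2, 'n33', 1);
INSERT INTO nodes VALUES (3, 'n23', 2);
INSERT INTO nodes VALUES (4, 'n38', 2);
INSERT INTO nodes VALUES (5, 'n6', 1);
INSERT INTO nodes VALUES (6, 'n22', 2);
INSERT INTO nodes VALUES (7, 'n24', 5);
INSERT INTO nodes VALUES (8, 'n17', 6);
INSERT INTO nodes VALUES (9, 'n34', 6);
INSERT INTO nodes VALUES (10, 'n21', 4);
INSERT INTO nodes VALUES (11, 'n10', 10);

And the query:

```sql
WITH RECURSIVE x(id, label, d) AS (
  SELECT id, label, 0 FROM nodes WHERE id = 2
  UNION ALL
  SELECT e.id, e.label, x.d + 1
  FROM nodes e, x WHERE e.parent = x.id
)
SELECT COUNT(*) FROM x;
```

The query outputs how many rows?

8

Base: id=2 (n33) at d 0.
Iteration 1: rows with parent in {2} -> n23 (id 3, d 1), n38 (id 4, d 1), n22 (id 6, d 1).
Iteration 2: rows with parent in {3,4,6} -> n17 (id 8, d 2), n34 (id 9, d 2), n21 (id 10, d 2).
Iteration 3: rows with parent in {8,9,10} -> n10 (id 11, d 3).
Iteration 4: no rows with parent in {11}; recursion stops.
Total rows emitted: 8.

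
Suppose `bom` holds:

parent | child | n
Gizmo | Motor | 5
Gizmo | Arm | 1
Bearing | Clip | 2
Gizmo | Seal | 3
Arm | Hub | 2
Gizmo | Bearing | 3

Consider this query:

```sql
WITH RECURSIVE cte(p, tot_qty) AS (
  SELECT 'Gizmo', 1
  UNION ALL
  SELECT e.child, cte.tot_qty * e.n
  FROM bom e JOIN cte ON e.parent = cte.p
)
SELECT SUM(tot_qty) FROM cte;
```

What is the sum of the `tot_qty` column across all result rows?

Base: (Gizmo, tot_qty=1).
Iteration 1: components of {Gizmo} -> Arm = 1*1 = 1, Bearing = 1*3 = 3, Motor = 1*5 = 5, Seal = 1*3 = 3.
Iteration 2: components of {Arm,Bearing,Motor,Seal} -> Clip = 3*2 = 6, Hub = 1*2 = 2.
Iteration 3: no further components; recursion stops.
SUM(tot_qty) = 1 + 5 + 3 + 1 + 3 + 6 + 2 = 21.

21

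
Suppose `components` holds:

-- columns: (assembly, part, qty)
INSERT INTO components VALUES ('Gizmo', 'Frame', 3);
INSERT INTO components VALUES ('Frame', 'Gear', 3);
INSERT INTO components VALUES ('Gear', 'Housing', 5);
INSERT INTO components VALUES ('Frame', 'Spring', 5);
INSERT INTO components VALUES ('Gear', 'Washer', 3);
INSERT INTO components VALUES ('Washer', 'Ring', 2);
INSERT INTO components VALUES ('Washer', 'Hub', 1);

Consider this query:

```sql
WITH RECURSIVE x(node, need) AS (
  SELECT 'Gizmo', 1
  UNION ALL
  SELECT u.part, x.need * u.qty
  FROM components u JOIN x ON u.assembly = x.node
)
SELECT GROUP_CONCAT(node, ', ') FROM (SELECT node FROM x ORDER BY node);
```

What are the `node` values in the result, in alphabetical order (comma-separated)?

Base: (Gizmo, need=1).
Iteration 1: components of {Gizmo} -> Frame = 1*3 = 3.
Iteration 2: components of {Frame} -> Gear = 3*3 = 9, Spring = 3*5 = 15.
Iteration 3: components of {Gear,Spring} -> Housing = 9*5 = 45, Washer = 9*3 = 27.
Iteration 4: components of {Housing,Washer} -> Hub = 27*1 = 27, Ring = 27*2 = 54.
Iteration 5: no further components; recursion stops.

Frame, Gear, Gizmo, Housing, Hub, Ring, Spring, Washer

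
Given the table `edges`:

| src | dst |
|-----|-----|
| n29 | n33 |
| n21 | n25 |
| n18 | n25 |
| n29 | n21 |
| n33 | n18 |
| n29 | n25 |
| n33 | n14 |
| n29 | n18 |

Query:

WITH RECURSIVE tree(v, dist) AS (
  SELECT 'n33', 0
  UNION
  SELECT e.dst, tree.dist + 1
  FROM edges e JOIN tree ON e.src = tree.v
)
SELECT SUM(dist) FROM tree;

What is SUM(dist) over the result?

Base: (n33, dist=0).
Iteration 1: edges from {n33} -> (n14, dist=1), (n18, dist=1).
Iteration 2: edges from {n14,n18} -> (n25, dist=2).
Iteration 3: no outgoing edges from {n25}; recursion stops.
SUM(dist) = 0 + 1 + 1 + 2 = 4.

4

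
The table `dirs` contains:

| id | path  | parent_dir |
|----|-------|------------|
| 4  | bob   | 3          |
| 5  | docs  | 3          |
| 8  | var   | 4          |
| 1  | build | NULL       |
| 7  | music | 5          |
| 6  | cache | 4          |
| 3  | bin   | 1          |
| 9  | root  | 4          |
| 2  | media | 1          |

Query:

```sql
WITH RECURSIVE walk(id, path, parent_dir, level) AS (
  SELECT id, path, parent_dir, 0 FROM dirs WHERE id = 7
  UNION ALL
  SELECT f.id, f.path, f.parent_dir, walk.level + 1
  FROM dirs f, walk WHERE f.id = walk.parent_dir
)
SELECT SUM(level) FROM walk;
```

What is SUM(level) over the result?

6

Base: id=7 (music), parent_dir=5, level 0.
Iteration 1: join on id=5 -> docs (id 5, parent_dir=3, level 1).
Iteration 2: join on id=3 -> bin (id 3, parent_dir=1, level 2).
Iteration 3: join on id=1 -> build (id 1, parent_dir=NULL, level 3).
Iteration 4: parent_dir is NULL; no match; recursion stops.
SUM(level) = 0 + 1 + 2 + 3 = 6.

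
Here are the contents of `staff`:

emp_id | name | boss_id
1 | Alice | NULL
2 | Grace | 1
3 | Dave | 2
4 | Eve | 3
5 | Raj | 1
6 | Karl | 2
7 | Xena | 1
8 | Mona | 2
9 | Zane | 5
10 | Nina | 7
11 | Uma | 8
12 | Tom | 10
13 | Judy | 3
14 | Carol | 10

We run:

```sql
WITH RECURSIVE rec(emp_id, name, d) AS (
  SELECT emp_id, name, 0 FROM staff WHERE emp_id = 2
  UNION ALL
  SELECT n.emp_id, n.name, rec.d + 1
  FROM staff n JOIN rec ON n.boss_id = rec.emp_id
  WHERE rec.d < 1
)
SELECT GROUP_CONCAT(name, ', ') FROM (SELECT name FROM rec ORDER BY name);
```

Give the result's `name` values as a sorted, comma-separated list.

Base: emp_id=2 (Grace) at d 0.
Iteration 1: rows with boss_id in {2} -> Dave (id 3, d 1), Karl (id 6, d 1), Mona (id 8, d 1).
Iteration 2: d < 1 fails for all current rows; recursion stops.

Dave, Grace, Karl, Mona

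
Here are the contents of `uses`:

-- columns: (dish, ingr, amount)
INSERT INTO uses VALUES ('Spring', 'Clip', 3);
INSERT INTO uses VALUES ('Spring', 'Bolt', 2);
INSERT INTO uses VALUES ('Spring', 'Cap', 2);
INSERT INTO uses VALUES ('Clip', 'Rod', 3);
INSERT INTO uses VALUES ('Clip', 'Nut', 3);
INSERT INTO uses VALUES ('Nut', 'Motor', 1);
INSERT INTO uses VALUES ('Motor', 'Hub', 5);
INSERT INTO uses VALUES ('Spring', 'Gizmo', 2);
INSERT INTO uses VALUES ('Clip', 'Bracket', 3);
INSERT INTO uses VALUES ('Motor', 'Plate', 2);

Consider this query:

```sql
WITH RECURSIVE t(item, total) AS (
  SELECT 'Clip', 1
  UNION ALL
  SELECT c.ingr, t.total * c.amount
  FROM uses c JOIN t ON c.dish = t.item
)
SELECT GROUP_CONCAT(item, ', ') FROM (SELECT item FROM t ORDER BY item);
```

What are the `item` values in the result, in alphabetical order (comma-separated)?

Bracket, Clip, Hub, Motor, Nut, Plate, Rod

Base: (Clip, total=1).
Iteration 1: components of {Clip} -> Bracket = 1*3 = 3, Nut = 1*3 = 3, Rod = 1*3 = 3.
Iteration 2: components of {Bracket,Nut,Rod} -> Motor = 3*1 = 3.
Iteration 3: components of {Motor} -> Hub = 3*5 = 15, Plate = 3*2 = 6.
Iteration 4: no further components; recursion stops.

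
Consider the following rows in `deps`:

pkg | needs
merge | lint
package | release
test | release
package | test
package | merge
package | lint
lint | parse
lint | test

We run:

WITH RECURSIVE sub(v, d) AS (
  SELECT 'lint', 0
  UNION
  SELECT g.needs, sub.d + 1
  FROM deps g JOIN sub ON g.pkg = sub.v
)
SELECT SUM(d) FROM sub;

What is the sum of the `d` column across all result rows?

4

Base: (lint, d=0).
Iteration 1: edges from {lint} -> (parse, d=1), (test, d=1).
Iteration 2: edges from {parse,test} -> (release, d=2).
Iteration 3: no outgoing edges from {release}; recursion stops.
SUM(d) = 0 + 1 + 1 + 2 = 4.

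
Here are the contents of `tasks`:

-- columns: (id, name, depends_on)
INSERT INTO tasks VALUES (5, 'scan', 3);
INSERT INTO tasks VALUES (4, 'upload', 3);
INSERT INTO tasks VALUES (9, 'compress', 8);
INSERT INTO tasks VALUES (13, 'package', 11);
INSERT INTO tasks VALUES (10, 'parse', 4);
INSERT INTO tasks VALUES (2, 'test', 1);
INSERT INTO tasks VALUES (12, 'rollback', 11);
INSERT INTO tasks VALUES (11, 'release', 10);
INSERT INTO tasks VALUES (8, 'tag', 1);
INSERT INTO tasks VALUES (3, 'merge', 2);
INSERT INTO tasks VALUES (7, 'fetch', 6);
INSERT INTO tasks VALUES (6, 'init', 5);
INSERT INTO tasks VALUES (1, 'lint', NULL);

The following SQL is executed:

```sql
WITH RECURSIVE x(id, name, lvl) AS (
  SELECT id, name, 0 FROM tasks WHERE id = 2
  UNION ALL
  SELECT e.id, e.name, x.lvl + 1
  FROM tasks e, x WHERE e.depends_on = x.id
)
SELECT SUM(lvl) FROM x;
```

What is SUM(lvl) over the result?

29

Base: id=2 (test) at lvl 0.
Iteration 1: rows with depends_on in {2} -> merge (id 3, lvl 1).
Iteration 2: rows with depends_on in {3} -> upload (id 4, lvl 2), scan (id 5, lvl 2).
Iteration 3: rows with depends_on in {4,5} -> init (id 6, lvl 3), parse (id 10, lvl 3).
Iteration 4: rows with depends_on in {6,10} -> fetch (id 7, lvl 4), release (id 11, lvl 4).
Iteration 5: rows with depends_on in {7,11} -> rollback (id 12, lvl 5), package (id 13, lvl 5).
Iteration 6: no rows with depends_on in {12,13}; recursion stops.
SUM(lvl) = 0 + 1 + 2 + 2 + 3 + 3 + 4 + 4 + 5 + 5 = 29.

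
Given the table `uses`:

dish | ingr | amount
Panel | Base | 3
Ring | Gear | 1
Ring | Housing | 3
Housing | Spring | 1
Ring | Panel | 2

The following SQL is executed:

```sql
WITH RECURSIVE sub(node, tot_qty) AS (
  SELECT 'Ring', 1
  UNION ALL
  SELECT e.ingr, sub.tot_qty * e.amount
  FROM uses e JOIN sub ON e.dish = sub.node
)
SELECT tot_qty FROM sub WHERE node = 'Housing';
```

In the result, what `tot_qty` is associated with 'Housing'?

Base: (Ring, tot_qty=1).
Iteration 1: components of {Ring} -> Gear = 1*1 = 1, Housing = 1*3 = 3, Panel = 1*2 = 2.
Iteration 2: components of {Gear,Housing,Panel} -> Base = 2*3 = 6, Spring = 3*1 = 3.
Iteration 3: no further components; recursion stops.

3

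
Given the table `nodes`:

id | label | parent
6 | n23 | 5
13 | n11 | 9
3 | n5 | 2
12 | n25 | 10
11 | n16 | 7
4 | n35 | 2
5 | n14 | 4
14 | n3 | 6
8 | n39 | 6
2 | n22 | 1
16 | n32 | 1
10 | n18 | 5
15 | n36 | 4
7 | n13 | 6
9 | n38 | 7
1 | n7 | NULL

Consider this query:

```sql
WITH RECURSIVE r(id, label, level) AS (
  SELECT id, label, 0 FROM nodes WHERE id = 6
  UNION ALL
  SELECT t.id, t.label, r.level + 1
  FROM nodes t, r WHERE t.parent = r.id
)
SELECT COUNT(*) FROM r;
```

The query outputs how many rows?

Base: id=6 (n23) at level 0.
Iteration 1: rows with parent in {6} -> n13 (id 7, level 1), n39 (id 8, level 1), n3 (id 14, level 1).
Iteration 2: rows with parent in {7,8,14} -> n38 (id 9, level 2), n16 (id 11, level 2).
Iteration 3: rows with parent in {9,11} -> n11 (id 13, level 3).
Iteration 4: no rows with parent in {13}; recursion stops.
Total rows emitted: 7.

7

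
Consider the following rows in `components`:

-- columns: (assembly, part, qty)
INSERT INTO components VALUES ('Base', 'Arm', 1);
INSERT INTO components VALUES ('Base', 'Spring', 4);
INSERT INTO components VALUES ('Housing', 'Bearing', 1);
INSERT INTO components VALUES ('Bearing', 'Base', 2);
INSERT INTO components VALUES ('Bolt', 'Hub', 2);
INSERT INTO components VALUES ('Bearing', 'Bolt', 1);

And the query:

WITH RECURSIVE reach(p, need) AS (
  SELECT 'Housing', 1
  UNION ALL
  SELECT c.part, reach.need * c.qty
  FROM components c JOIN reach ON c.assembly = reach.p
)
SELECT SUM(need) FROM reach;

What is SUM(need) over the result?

Base: (Housing, need=1).
Iteration 1: components of {Housing} -> Bearing = 1*1 = 1.
Iteration 2: components of {Bearing} -> Base = 1*2 = 2, Bolt = 1*1 = 1.
Iteration 3: components of {Base,Bolt} -> Arm = 2*1 = 2, Hub = 1*2 = 2, Spring = 2*4 = 8.
Iteration 4: no further components; recursion stops.
SUM(need) = 1 + 1 + 2 + 1 + 2 + 8 + 2 = 17.

17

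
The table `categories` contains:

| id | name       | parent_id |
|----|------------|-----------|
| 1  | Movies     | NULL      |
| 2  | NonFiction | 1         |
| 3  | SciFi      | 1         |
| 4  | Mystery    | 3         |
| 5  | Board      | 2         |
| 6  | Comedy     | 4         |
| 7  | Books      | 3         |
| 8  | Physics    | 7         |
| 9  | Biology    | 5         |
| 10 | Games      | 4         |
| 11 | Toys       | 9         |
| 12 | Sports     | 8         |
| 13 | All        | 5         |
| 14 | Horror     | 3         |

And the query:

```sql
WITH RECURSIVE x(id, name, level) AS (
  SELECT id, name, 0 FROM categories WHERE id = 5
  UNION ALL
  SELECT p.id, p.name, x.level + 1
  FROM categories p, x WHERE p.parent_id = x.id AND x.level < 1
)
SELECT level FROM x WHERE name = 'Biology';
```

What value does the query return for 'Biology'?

1

Base: id=5 (Board) at level 0.
Iteration 1: rows with parent_id in {5} -> Biology (id 9, level 1), All (id 13, level 1).
Iteration 2: level < 1 fails for all current rows; recursion stops.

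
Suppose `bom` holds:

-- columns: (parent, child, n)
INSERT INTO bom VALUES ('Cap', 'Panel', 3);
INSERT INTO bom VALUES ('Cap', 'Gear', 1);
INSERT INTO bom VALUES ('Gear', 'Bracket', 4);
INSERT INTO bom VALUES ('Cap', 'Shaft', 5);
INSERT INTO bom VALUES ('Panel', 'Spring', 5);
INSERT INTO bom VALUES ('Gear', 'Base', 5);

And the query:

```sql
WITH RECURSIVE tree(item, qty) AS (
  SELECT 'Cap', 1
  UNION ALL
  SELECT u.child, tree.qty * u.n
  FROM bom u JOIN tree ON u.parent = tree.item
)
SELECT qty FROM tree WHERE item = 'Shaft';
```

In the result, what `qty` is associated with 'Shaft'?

5

Base: (Cap, qty=1).
Iteration 1: components of {Cap} -> Gear = 1*1 = 1, Panel = 1*3 = 3, Shaft = 1*5 = 5.
Iteration 2: components of {Gear,Panel,Shaft} -> Base = 1*5 = 5, Bracket = 1*4 = 4, Spring = 3*5 = 15.
Iteration 3: no further components; recursion stops.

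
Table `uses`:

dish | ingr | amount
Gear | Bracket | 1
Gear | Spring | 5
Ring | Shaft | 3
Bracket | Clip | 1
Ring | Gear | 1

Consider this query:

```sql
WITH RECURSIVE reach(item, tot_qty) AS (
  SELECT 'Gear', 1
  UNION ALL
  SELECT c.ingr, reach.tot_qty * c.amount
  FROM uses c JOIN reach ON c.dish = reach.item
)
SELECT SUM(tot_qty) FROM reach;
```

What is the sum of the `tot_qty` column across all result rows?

Base: (Gear, tot_qty=1).
Iteration 1: components of {Gear} -> Bracket = 1*1 = 1, Spring = 1*5 = 5.
Iteration 2: components of {Bracket,Spring} -> Clip = 1*1 = 1.
Iteration 3: no further components; recursion stops.
SUM(tot_qty) = 1 + 1 + 5 + 1 = 8.

8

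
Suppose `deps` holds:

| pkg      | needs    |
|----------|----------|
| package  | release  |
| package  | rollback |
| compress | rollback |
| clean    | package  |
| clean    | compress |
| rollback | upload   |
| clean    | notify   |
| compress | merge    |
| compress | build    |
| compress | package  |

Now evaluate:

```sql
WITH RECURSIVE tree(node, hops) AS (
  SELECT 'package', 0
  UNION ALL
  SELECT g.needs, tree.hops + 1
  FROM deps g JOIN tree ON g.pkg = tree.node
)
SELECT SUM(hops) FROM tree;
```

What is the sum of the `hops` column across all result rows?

Base: (package, hops=0).
Iteration 1: edges from {package} -> (release, hops=1), (rollback, hops=1).
Iteration 2: edges from {release,rollback} -> (upload, hops=2).
Iteration 3: no outgoing edges from {upload}; recursion stops.
SUM(hops) = 0 + 1 + 1 + 2 = 4.

4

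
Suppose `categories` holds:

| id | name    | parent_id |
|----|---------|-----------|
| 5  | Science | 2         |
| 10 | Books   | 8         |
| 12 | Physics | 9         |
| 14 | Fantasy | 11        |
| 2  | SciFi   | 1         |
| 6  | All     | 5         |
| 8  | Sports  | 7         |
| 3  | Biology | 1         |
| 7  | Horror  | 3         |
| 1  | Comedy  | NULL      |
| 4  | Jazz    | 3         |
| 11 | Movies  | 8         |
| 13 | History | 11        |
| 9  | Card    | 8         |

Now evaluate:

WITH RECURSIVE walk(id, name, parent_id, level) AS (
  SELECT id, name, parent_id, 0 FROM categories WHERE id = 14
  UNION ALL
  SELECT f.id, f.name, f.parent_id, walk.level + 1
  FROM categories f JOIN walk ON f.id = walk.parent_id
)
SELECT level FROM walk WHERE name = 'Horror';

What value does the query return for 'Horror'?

Base: id=14 (Fantasy), parent_id=11, level 0.
Iteration 1: join on id=11 -> Movies (id 11, parent_id=8, level 1).
Iteration 2: join on id=8 -> Sports (id 8, parent_id=7, level 2).
Iteration 3: join on id=7 -> Horror (id 7, parent_id=3, level 3).
Iteration 4: join on id=3 -> Biology (id 3, parent_id=1, level 4).
Iteration 5: join on id=1 -> Comedy (id 1, parent_id=NULL, level 5).
Iteration 6: parent_id is NULL; no match; recursion stops.

3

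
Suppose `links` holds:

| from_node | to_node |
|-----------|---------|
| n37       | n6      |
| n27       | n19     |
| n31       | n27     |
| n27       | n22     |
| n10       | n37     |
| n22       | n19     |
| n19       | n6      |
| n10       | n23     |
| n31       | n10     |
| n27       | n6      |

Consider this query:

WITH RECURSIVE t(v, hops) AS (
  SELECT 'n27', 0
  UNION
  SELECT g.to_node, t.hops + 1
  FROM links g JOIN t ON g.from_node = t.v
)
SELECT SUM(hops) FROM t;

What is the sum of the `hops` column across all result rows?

10

Base: (n27, hops=0).
Iteration 1: edges from {n27} -> (n19, hops=1), (n22, hops=1), (n6, hops=1).
Iteration 2: edges from {n19,n22,n6} -> (n19, hops=2), (n6, hops=2).
Iteration 3: edges from {n19,n6} -> (n6, hops=3).
Iteration 4: no outgoing edges from {n6}; recursion stops.
SUM(hops) = 0 + 1 + 1 + 1 + 2 + 2 + 3 = 10.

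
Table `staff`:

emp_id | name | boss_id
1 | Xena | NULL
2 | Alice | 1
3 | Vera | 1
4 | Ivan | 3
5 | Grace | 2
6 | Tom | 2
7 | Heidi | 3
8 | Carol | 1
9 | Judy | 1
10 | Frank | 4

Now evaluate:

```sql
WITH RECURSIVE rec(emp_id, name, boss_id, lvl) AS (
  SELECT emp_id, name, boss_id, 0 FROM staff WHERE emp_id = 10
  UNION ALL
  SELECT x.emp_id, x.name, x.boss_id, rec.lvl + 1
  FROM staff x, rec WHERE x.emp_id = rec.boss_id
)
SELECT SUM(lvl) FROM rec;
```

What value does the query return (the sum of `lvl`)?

6

Base: emp_id=10 (Frank), boss_id=4, lvl 0.
Iteration 1: join on emp_id=4 -> Ivan (id 4, boss_id=3, lvl 1).
Iteration 2: join on emp_id=3 -> Vera (id 3, boss_id=1, lvl 2).
Iteration 3: join on emp_id=1 -> Xena (id 1, boss_id=NULL, lvl 3).
Iteration 4: boss_id is NULL; no match; recursion stops.
SUM(lvl) = 0 + 1 + 2 + 3 = 6.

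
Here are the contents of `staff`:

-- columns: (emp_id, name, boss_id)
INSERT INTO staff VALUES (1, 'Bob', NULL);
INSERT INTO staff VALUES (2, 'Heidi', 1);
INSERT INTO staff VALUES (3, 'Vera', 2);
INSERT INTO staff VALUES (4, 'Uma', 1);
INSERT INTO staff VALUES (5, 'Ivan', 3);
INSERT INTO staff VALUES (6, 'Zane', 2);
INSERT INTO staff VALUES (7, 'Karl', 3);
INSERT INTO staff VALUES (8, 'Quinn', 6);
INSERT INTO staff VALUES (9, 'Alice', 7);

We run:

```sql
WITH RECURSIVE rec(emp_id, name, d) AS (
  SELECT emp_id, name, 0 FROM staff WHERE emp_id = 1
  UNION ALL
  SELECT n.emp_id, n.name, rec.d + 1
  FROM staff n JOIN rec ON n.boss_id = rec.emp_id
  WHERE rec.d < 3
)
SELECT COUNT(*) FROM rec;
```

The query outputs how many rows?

8

Base: emp_id=1 (Bob) at d 0.
Iteration 1: rows with boss_id in {1} -> Heidi (id 2, d 1), Uma (id 4, d 1).
Iteration 2: rows with boss_id in {2,4} -> Vera (id 3, d 2), Zane (id 6, d 2).
Iteration 3: rows with boss_id in {3,6} -> Ivan (id 5, d 3), Karl (id 7, d 3), Quinn (id 8, d 3).
Iteration 4: d < 3 fails for all current rows; recursion stops.
Total rows emitted: 8.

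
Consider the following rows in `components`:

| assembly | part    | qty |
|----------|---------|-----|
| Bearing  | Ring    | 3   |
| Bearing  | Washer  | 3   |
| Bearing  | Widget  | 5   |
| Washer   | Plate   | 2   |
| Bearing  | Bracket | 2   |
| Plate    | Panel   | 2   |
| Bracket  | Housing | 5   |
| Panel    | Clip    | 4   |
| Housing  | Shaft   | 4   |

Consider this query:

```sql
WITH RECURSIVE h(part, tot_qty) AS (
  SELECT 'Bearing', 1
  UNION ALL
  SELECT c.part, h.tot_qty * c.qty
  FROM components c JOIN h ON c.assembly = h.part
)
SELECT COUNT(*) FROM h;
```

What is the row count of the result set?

Base: (Bearing, tot_qty=1).
Iteration 1: components of {Bearing} -> Bracket = 1*2 = 2, Ring = 1*3 = 3, Washer = 1*3 = 3, Widget = 1*5 = 5.
Iteration 2: components of {Bracket,Ring,Washer,Widget} -> Housing = 2*5 = 10, Plate = 3*2 = 6.
Iteration 3: components of {Housing,Plate} -> Panel = 6*2 = 12, Shaft = 10*4 = 40.
Iteration 4: components of {Panel,Shaft} -> Clip = 12*4 = 48.
Iteration 5: no further components; recursion stops.
Total rows emitted: 10.

10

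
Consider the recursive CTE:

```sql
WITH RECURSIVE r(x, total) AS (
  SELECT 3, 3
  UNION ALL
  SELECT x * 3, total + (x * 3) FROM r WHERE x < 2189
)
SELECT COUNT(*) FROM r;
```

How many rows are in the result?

8

Base: x=3, total=3.
Iteration 1: 3 < 2189 holds -> x = 3 * 3 = 9, total = 3 + 9 = 12.
Iteration 2: 9 < 2189 holds -> x = 9 * 3 = 27, total = 12 + 27 = 39.
Iteration 3: 27 < 2189 holds -> x = 27 * 3 = 81, total = 39 + 81 = 120.
Iteration 4: 81 < 2189 holds -> x = 81 * 3 = 243, total = 120 + 243 = 363.
Iteration 5: 243 < 2189 holds -> x = 243 * 3 = 729, total = 363 + 729 = 1092.
Iteration 6: 729 < 2189 holds -> x = 729 * 3 = 2187, total = 1092 + 2187 = 3279.
Iteration 7: 2187 < 2189 holds -> x = 2187 * 3 = 6561, total = 3279 + 6561 = 9840.
Iteration 8: 6561 < 2189 fails; recursion stops.
Total rows emitted: 8.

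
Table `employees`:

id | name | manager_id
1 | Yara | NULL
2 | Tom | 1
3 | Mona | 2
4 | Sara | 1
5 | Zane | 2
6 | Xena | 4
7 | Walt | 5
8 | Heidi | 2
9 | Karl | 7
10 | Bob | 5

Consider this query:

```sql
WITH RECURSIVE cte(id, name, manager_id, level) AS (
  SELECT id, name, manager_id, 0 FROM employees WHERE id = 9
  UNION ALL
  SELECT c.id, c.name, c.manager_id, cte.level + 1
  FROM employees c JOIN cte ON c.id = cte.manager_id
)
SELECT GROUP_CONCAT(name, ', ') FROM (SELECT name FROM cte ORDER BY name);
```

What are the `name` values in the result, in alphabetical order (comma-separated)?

Karl, Tom, Walt, Yara, Zane

Base: id=9 (Karl), manager_id=7, level 0.
Iteration 1: join on id=7 -> Walt (id 7, manager_id=5, level 1).
Iteration 2: join on id=5 -> Zane (id 5, manager_id=2, level 2).
Iteration 3: join on id=2 -> Tom (id 2, manager_id=1, level 3).
Iteration 4: join on id=1 -> Yara (id 1, manager_id=NULL, level 4).
Iteration 5: manager_id is NULL; no match; recursion stops.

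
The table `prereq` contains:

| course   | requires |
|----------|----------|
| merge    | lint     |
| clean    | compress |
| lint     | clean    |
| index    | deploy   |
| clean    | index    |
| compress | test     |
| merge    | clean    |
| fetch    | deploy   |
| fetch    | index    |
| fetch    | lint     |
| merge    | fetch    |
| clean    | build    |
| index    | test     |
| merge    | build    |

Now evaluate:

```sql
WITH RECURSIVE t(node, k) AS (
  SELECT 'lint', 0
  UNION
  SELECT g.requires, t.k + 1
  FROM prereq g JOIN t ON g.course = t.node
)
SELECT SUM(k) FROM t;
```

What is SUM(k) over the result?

Base: (lint, k=0).
Iteration 1: edges from {lint} -> (clean, k=1).
Iteration 2: edges from {clean} -> (build, k=2), (compress, k=2), (index, k=2).
Iteration 3: edges from {build,compress,index} -> (deploy, k=3), (test, k=3). [UNION drops 1 duplicate row(s)]
Iteration 4: no outgoing edges from {deploy,test}; recursion stops.
SUM(k) = 0 + 1 + 2 + 2 + 2 + 3 + 3 = 13.

13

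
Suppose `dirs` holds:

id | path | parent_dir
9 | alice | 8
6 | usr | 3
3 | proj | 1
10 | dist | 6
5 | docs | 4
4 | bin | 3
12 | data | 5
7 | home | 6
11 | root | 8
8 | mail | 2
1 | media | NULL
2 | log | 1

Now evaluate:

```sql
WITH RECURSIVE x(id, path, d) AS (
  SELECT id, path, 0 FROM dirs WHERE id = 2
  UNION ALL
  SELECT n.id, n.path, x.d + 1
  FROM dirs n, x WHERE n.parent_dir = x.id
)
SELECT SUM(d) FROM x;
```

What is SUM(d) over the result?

Base: id=2 (log) at d 0.
Iteration 1: rows with parent_dir in {2} -> mail (id 8, d 1).
Iteration 2: rows with parent_dir in {8} -> alice (id 9, d 2), root (id 11, d 2).
Iteration 3: no rows with parent_dir in {9,11}; recursion stops.
SUM(d) = 0 + 1 + 2 + 2 = 5.

5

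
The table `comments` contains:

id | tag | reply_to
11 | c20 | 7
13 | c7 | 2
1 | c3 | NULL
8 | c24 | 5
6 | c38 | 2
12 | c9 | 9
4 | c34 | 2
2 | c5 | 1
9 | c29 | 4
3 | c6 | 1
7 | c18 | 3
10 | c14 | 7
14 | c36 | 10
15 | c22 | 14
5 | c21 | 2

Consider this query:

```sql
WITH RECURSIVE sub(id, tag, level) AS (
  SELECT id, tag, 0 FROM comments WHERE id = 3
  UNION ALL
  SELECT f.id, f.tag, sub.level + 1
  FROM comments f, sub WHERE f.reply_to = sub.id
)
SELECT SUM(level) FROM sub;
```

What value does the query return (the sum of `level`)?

12

Base: id=3 (c6) at level 0.
Iteration 1: rows with reply_to in {3} -> c18 (id 7, level 1).
Iteration 2: rows with reply_to in {7} -> c14 (id 10, level 2), c20 (id 11, level 2).
Iteration 3: rows with reply_to in {10,11} -> c36 (id 14, level 3).
Iteration 4: rows with reply_to in {14} -> c22 (id 15, level 4).
Iteration 5: no rows with reply_to in {15}; recursion stops.
SUM(level) = 0 + 1 + 2 + 2 + 3 + 4 = 12.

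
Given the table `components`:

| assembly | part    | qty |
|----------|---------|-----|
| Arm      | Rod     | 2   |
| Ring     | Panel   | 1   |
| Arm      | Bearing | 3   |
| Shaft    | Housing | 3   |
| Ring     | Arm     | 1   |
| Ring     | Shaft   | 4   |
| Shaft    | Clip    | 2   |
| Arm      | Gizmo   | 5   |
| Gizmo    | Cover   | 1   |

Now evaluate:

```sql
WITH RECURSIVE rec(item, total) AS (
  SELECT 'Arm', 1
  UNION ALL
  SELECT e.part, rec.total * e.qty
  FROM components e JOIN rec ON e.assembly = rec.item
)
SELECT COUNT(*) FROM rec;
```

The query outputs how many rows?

5

Base: (Arm, total=1).
Iteration 1: components of {Arm} -> Bearing = 1*3 = 3, Gizmo = 1*5 = 5, Rod = 1*2 = 2.
Iteration 2: components of {Bearing,Gizmo,Rod} -> Cover = 5*1 = 5.
Iteration 3: no further components; recursion stops.
Total rows emitted: 5.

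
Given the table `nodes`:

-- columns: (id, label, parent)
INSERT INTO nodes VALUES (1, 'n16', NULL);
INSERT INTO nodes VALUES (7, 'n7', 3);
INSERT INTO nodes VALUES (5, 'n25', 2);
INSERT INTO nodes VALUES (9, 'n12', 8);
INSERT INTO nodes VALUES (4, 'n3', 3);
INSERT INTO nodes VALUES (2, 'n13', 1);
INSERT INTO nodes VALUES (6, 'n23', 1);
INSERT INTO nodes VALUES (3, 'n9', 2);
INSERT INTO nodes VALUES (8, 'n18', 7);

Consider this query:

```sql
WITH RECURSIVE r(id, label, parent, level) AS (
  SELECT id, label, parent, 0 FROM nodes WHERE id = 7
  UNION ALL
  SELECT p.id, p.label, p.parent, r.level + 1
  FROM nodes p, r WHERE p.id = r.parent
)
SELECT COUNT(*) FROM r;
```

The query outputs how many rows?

4

Base: id=7 (n7), parent=3, level 0.
Iteration 1: join on id=3 -> n9 (id 3, parent=2, level 1).
Iteration 2: join on id=2 -> n13 (id 2, parent=1, level 2).
Iteration 3: join on id=1 -> n16 (id 1, parent=NULL, level 3).
Iteration 4: parent is NULL; no match; recursion stops.
Total rows emitted: 4.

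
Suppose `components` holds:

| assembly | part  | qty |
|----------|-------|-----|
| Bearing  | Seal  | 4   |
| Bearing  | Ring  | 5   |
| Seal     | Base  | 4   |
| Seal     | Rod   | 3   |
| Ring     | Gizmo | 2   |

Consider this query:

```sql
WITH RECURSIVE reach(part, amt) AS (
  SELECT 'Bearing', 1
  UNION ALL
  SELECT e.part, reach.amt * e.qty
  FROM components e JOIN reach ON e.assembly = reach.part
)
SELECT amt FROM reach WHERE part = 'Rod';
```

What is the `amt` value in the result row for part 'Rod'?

12

Base: (Bearing, amt=1).
Iteration 1: components of {Bearing} -> Ring = 1*5 = 5, Seal = 1*4 = 4.
Iteration 2: components of {Ring,Seal} -> Base = 4*4 = 16, Gizmo = 5*2 = 10, Rod = 4*3 = 12.
Iteration 3: no further components; recursion stops.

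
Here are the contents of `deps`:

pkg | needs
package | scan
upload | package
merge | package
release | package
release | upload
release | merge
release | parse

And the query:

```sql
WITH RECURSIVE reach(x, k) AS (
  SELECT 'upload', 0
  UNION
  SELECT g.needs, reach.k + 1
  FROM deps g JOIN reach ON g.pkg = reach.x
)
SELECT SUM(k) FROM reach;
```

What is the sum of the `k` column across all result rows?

3

Base: (upload, k=0).
Iteration 1: edges from {upload} -> (package, k=1).
Iteration 2: edges from {package} -> (scan, k=2).
Iteration 3: no outgoing edges from {scan}; recursion stops.
SUM(k) = 0 + 1 + 2 = 3.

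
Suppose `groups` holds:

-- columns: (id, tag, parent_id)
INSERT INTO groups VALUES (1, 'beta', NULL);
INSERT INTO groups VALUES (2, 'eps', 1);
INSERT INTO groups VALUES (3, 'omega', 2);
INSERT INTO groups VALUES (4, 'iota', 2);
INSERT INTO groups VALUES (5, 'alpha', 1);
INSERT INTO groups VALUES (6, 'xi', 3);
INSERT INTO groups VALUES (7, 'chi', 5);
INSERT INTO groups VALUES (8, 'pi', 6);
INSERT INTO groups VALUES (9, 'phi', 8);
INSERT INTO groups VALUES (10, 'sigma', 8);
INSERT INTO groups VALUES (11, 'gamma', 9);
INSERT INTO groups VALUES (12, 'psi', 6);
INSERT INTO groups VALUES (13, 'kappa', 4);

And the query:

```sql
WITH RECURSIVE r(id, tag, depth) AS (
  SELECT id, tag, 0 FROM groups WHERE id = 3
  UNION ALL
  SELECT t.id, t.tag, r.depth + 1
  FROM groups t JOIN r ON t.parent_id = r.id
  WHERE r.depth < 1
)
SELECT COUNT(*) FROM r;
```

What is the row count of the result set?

Base: id=3 (omega) at depth 0.
Iteration 1: rows with parent_id in {3} -> xi (id 6, depth 1).
Iteration 2: depth < 1 fails for all current rows; recursion stops.
Total rows emitted: 2.

2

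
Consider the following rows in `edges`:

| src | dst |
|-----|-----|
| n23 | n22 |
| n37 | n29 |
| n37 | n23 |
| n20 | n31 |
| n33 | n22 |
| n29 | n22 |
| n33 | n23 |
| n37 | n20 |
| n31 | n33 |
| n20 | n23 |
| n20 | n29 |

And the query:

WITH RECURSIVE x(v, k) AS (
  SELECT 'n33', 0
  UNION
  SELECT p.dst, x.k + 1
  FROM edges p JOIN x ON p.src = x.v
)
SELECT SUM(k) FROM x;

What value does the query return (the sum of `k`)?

Base: (n33, k=0).
Iteration 1: edges from {n33} -> (n22, k=1), (n23, k=1).
Iteration 2: edges from {n22,n23} -> (n22, k=2).
Iteration 3: no outgoing edges from {n22}; recursion stops.
SUM(k) = 0 + 1 + 1 + 2 = 4.

4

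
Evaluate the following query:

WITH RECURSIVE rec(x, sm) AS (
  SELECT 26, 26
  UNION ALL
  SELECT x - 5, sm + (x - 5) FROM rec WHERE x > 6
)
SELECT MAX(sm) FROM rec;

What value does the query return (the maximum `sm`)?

80

Base: x=26, sm=26.
Iteration 1: 26 > 6 holds -> x = 26 - 5 = 21, sm = 26 + 21 = 47.
Iteration 2: 21 > 6 holds -> x = 21 - 5 = 16, sm = 47 + 16 = 63.
Iteration 3: 16 > 6 holds -> x = 16 - 5 = 11, sm = 63 + 11 = 74.
Iteration 4: 11 > 6 holds -> x = 11 - 5 = 6, sm = 74 + 6 = 80.
Iteration 5: 6 > 6 fails; recursion stops.
sm values: 26, 47, 63, 74, 80; the maximum is 80.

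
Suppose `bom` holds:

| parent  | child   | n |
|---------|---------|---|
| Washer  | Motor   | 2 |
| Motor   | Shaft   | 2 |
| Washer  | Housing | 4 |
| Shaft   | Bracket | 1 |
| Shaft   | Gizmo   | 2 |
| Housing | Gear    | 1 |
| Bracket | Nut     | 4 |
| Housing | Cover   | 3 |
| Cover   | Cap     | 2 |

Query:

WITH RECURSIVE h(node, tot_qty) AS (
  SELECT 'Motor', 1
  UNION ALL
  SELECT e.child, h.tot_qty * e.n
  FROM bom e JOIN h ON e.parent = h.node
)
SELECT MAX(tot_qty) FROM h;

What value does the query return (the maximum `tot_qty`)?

Base: (Motor, tot_qty=1).
Iteration 1: components of {Motor} -> Shaft = 1*2 = 2.
Iteration 2: components of {Shaft} -> Bracket = 2*1 = 2, Gizmo = 2*2 = 4.
Iteration 3: components of {Bracket,Gizmo} -> Nut = 2*4 = 8.
Iteration 4: no further components; recursion stops.
tot_qty values: 1, 2, 2, 4, 8; the maximum is 8.

8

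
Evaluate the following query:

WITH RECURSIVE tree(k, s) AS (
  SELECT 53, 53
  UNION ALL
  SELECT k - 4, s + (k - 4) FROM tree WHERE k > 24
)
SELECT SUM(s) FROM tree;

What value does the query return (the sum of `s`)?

1905

Base: k=53, s=53.
Iteration 1: 53 > 24 holds -> k = 53 - 4 = 49, s = 53 + 49 = 102.
Iteration 2: 49 > 24 holds -> k = 49 - 4 = 45, s = 102 + 45 = 147.
Iteration 3: 45 > 24 holds -> k = 45 - 4 = 41, s = 147 + 41 = 188.
Iteration 4: 41 > 24 holds -> k = 41 - 4 = 37, s = 188 + 37 = 225.
Iteration 5: 37 > 24 holds -> k = 37 - 4 = 33, s = 225 + 33 = 258.
Iteration 6: 33 > 24 holds -> k = 33 - 4 = 29, s = 258 + 29 = 287.
Iteration 7: 29 > 24 holds -> k = 29 - 4 = 25, s = 287 + 25 = 312.
Iteration 8: 25 > 24 holds -> k = 25 - 4 = 21, s = 312 + 21 = 333.
Iteration 9: 21 > 24 fails; recursion stops.
SUM(s) = 53 + 102 + 147 + 188 + 225 + 258 + 287 + 312 + 333 = 1905.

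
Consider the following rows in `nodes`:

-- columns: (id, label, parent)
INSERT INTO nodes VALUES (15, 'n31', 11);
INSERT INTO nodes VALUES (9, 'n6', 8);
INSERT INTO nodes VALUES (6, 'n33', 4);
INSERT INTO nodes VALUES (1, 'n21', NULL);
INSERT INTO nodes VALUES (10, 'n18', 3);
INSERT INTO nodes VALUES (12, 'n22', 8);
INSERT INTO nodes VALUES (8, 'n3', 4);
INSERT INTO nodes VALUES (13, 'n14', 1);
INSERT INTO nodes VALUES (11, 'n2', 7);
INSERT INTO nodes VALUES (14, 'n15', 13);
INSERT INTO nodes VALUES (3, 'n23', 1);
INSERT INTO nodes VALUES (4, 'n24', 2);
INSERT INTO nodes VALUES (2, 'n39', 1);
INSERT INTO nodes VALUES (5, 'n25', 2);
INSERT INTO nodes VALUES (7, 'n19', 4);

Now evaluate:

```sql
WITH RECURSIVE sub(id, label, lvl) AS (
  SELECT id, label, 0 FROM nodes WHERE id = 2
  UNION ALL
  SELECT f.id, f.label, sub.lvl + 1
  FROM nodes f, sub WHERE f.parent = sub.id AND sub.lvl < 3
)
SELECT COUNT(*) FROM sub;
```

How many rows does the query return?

Base: id=2 (n39) at lvl 0.
Iteration 1: rows with parent in {2} -> n24 (id 4, lvl 1), n25 (id 5, lvl 1).
Iteration 2: rows with parent in {4,5} -> n33 (id 6, lvl 2), n19 (id 7, lvl 2), n3 (id 8, lvl 2).
Iteration 3: rows with parent in {6,7,8} -> n6 (id 9, lvl 3), n2 (id 11, lvl 3), n22 (id 12, lvl 3).
Iteration 4: lvl < 3 fails for all current rows; recursion stops.
Total rows emitted: 9.

9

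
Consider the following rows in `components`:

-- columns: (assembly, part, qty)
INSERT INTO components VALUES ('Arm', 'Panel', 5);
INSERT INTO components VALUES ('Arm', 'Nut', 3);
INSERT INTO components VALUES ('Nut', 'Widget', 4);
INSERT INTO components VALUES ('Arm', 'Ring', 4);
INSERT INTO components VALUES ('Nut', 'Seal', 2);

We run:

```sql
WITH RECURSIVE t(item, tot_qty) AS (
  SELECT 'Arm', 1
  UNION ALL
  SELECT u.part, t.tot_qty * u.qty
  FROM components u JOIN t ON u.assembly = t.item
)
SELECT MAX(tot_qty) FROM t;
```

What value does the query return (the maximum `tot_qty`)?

Base: (Arm, tot_qty=1).
Iteration 1: components of {Arm} -> Nut = 1*3 = 3, Panel = 1*5 = 5, Ring = 1*4 = 4.
Iteration 2: components of {Nut,Panel,Ring} -> Seal = 3*2 = 6, Widget = 3*4 = 12.
Iteration 3: no further components; recursion stops.
tot_qty values: 1, 3, 5, 4, 12, 6; the maximum is 12.

12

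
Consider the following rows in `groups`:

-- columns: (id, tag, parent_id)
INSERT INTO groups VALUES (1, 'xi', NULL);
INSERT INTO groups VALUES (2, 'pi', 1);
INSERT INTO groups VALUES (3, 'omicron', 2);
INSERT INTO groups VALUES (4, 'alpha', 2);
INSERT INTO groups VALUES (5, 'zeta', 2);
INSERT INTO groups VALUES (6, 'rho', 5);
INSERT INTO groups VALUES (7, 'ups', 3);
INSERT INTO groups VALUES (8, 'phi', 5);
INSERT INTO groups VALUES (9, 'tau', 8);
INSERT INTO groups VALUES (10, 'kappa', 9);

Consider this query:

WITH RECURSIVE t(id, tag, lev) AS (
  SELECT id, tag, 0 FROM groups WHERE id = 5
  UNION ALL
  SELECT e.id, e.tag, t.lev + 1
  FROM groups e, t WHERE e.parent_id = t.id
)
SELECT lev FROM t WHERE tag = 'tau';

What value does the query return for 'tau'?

Base: id=5 (zeta) at lev 0.
Iteration 1: rows with parent_id in {5} -> rho (id 6, lev 1), phi (id 8, lev 1).
Iteration 2: rows with parent_id in {6,8} -> tau (id 9, lev 2).
Iteration 3: rows with parent_id in {9} -> kappa (id 10, lev 3).
Iteration 4: no rows with parent_id in {10}; recursion stops.

2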